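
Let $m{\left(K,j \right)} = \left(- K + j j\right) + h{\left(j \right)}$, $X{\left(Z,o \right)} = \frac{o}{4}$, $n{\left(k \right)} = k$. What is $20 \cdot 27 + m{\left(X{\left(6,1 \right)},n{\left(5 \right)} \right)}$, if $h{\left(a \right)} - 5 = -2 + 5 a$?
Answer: $\frac{2371}{4} \approx 592.75$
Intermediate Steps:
$X{\left(Z,o \right)} = \frac{o}{4}$ ($X{\left(Z,o \right)} = o \frac{1}{4} = \frac{o}{4}$)
$h{\left(a \right)} = 3 + 5 a$ ($h{\left(a \right)} = 5 + \left(-2 + 5 a\right) = 3 + 5 a$)
$m{\left(K,j \right)} = 3 + j^{2} - K + 5 j$ ($m{\left(K,j \right)} = \left(- K + j j\right) + \left(3 + 5 j\right) = \left(- K + j^{2}\right) + \left(3 + 5 j\right) = \left(j^{2} - K\right) + \left(3 + 5 j\right) = 3 + j^{2} - K + 5 j$)
$20 \cdot 27 + m{\left(X{\left(6,1 \right)},n{\left(5 \right)} \right)} = 20 \cdot 27 + \left(3 + 5^{2} - \frac{1}{4} \cdot 1 + 5 \cdot 5\right) = 540 + \left(3 + 25 - \frac{1}{4} + 25\right) = 540 + \frac{211}{4} = \frac{2371}{4}$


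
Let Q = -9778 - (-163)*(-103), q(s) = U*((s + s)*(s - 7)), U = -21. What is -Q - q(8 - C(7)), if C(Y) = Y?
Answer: 26315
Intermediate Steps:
q(s) = -42*s*(-7 + s) (q(s) = -21*(s + s)*(s - 7) = -21*2*s*(-7 + s) = -42*s*(-7 + s))
Q = -26567 (Q = -9778 - 1*16789 = -9778 - 16789 = -26567)
-Q - q(8 - C(7)) = -1*(-26567) - 42*(8 - 1*7)*(7 - (8 - 1*7)) = 26567 - 42*(8 - 7)*(7 - (8 - 7)) = 26567 - 42*(7 - 1*1) = 26567 - 42*(7 - 1) = 26567 - 42*6 = 26567 - 1*252 = 26567 - 252 = 26315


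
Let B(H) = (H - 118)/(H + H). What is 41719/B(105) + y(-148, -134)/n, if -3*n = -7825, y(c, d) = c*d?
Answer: -68553973302/101725 ≈ -6.7392e+5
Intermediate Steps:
n = 7825/3 (n = -⅓*(-7825) = 7825/3 ≈ 2608.3)
B(H) = (-118 + H)/(2*H) (B(H) = (-118 + H)/((2*H)) = (-118 + H)*(1/(2*H)) = (-118 + H)/(2*H))
41719/B(105) + y(-148, -134)/n = 41719/(((½)*(-118 + 105)/105)) + (-148*(-134))/(7825/3) = 41719/(((½)*(1/105)*(-13))) + 19832*(3/7825) = 41719/(-13/210) + 59496/7825 = 41719*(-210/13) + 59496/7825 = -8760990/13 + 59496/7825 = -68553973302/101725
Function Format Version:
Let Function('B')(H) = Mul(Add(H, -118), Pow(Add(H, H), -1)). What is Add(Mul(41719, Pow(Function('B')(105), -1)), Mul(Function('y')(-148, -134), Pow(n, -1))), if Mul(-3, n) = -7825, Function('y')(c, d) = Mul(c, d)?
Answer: Rational(-68553973302, 101725) ≈ -6.7392e+5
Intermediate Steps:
n = Rational(7825, 3) (n = Mul(Rational(-1, 3), -7825) = Rational(7825, 3) ≈ 2608.3)
Function('B')(H) = Mul(Rational(1, 2), Pow(H, -1), Add(-118, H)) (Function('B')(H) = Mul(Add(-118, H), Pow(Mul(2, H), -1)) = Mul(Add(-118, H), Mul(Rational(1, 2), Pow(H, -1))) = Mul(Rational(1, 2), Pow(H, -1), Add(-118, H)))
Add(Mul(41719, Pow(Function('B')(105), -1)), Mul(Function('y')(-148, -134), Pow(n, -1))) = Add(Mul(41719, Pow(Mul(Rational(1, 2), Pow(105, -1), Add(-118, 105)), -1)), Mul(Mul(-148, -134), Pow(Rational(7825, 3), -1))) = Add(Mul(41719, Pow(Mul(Rational(1, 2), Rational(1, 105), -13), -1)), Mul(19832, Rational(3, 7825))) = Add(Mul(41719, Pow(Rational(-13, 210), -1)), Rational(59496, 7825)) = Add(Mul(41719, Rational(-210, 13)), Rational(59496, 7825)) = Add(Rational(-8760990, 13), Rational(59496, 7825)) = Rational(-68553973302, 101725)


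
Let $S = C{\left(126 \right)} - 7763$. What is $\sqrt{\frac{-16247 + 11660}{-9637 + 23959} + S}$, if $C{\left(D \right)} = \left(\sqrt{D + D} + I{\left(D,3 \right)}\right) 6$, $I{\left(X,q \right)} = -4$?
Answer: $\frac{\sqrt{-1466788498 + 6780816 \sqrt{7}}}{434} \approx 87.704 i$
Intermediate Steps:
$C{\left(D \right)} = -24 + 6 \sqrt{2} \sqrt{D}$ ($C{\left(D \right)} = \left(\sqrt{D + D} - 4\right) 6 = \left(\sqrt{2 D} - 4\right) 6 = \left(\sqrt{2} \sqrt{D} - 4\right) 6 = \left(-4 + \sqrt{2} \sqrt{D}\right) 6 = -24 + 6 \sqrt{2} \sqrt{D}$)
$S = -7787 + 36 \sqrt{7}$ ($S = \left(-24 + 6 \sqrt{2} \sqrt{126}\right) - 7763 = \left(-24 + 6 \sqrt{2} \cdot 3 \sqrt{14}\right) - 7763 = \left(-24 + 36 \sqrt{7}\right) - 7763 = -7787 + 36 \sqrt{7} \approx -7691.8$)
$\sqrt{\frac{-16247 + 11660}{-9637 + 23959} + S} = \sqrt{\frac{-16247 + 11660}{-9637 + 23959} - \left(7787 - 36 \sqrt{7}\right)} = \sqrt{- \frac{4587}{14322} - \left(7787 - 36 \sqrt{7}\right)} = \sqrt{\left(-4587\right) \frac{1}{14322} - \left(7787 - 36 \sqrt{7}\right)} = \sqrt{- \frac{139}{434} - \left(7787 - 36 \sqrt{7}\right)} = \sqrt{- \frac{3379697}{434} + 36 \sqrt{7}}$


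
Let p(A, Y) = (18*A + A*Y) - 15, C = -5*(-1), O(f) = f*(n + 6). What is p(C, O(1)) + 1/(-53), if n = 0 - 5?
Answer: 4239/53 ≈ 79.981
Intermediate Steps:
n = -5
O(f) = f (O(f) = f*(-5 + 6) = f*1 = f)
C = 5
p(A, Y) = -15 + 18*A + A*Y
p(C, O(1)) + 1/(-53) = (-15 + 18*5 + 5*1) + 1/(-53) = (-15 + 90 + 5) - 1/53 = 80 - 1/53 = 4239/53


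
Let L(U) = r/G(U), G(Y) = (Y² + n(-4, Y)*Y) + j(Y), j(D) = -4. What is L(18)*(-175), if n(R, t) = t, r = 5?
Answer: -125/92 ≈ -1.3587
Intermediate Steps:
G(Y) = -4 + 2*Y² (G(Y) = (Y² + Y*Y) - 4 = (Y² + Y²) - 4 = 2*Y² - 4 = -4 + 2*Y²)
L(U) = 5/(-4 + 2*U²)
L(18)*(-175) = (5/(2*(-2 + 18²)))*(-175) = (5/(2*(-2 + 324)))*(-175) = ((5/2)/322)*(-175) = ((5/2)*(1/322))*(-175) = (5/644)*(-175) = -125/92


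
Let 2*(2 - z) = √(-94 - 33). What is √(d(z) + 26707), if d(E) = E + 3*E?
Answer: √(26715 - 2*I*√127) ≈ 163.45 - 0.069*I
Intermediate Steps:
z = 2 - I*√127/2 (z = 2 - √(-94 - 33)/2 = 2 - I*√127/2 ≈ 2.0 - 5.6347*I)
d(E) = 4*E
√(d(z) + 26707) = √(4*(2 - I*√127/2) + 26707) = √((8 - 2*I*√127) + 26707) = √(26715 - 2*I*√127)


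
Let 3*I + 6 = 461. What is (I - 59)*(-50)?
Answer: -13900/3 ≈ -4633.3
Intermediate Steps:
I = 455/3 (I = -2 + (⅓)*461 = -2 + 461/3 = 455/3 ≈ 151.67)
(I - 59)*(-50) = (455/3 - 59)*(-50) = (278/3)*(-50) = -13900/3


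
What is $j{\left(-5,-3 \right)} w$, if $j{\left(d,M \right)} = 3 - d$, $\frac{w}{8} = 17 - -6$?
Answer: $1472$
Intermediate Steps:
$w = 184$ ($w = 8 \left(17 - -6\right) = 8 \left(17 + 6\right) = 8 \cdot 23 = 184$)
$j{\left(-5,-3 \right)} w = \left(3 - -5\right) 184 = \left(3 + 5\right) 184 = 8 \cdot 184 = 1472$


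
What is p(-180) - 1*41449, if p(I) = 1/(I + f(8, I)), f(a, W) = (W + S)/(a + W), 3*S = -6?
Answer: -637858747/15389 ≈ -41449.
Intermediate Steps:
S = -2 (S = (⅓)*(-6) = -2)
f(a, W) = (-2 + W)/(W + a) (f(a, W) = (W - 2)/(a + W) = (-2 + W)/(W + a))
p(I) = 1/(I + (-2 + I)/(8 + I)) (p(I) = 1/(I + (-2 + I)/(I + 8)) = 1/(I + (-2 + I)/(8 + I)))
p(-180) - 1*41449 = (8 - 180)/(-2 - 180 - 180*(8 - 180)) - 1*41449 = -172/(-2 - 180 - 180*(-172)) - 41449 = -172/(-2 - 180 + 30960) - 41449 = -172/30778 - 41449 = (1/30778)*(-172) - 41449 = -86/15389 - 41449 = -637858747/15389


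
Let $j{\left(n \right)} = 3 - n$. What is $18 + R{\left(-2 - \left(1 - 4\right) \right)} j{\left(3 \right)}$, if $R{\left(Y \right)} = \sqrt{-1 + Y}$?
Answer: $18$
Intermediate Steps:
$18 + R{\left(-2 - \left(1 - 4\right) \right)} j{\left(3 \right)} = 18 + \sqrt{-1 - -1} \left(3 - 3\right) = 18 + \sqrt{-1 + \left(-2 + 3\right)} 0 = 18 + \sqrt{-1 + 1} \cdot 0 = 18 + \sqrt{0} \cdot 0 = 18 + 0 \cdot 0 = 18 + 0 = 18$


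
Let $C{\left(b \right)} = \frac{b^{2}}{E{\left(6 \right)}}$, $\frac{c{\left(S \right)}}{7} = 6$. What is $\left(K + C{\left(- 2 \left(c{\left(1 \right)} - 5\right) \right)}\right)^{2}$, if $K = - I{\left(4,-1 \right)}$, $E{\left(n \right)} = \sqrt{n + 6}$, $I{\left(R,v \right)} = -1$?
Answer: $\frac{7496647}{3} + \frac{5476 \sqrt{3}}{3} \approx 2.502 \cdot 10^{6}$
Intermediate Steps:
$E{\left(n \right)} = \sqrt{6 + n}$
$c{\left(S \right)} = 42$ ($c{\left(S \right)} = 7 \cdot 6 = 42$)
$K = 1$ ($K = \left(-1\right) \left(-1\right) = 1$)
$C{\left(b \right)} = \frac{\sqrt{3} b^{2}}{6}$ ($C{\left(b \right)} = \frac{b^{2}}{\sqrt{6 + 6}} = \frac{b^{2}}{\sqrt{12}} = \frac{b^{2}}{2 \sqrt{3}} = b^{2} \frac{\sqrt{3}}{6} = \frac{\sqrt{3} b^{2}}{6}$)
$\left(K + C{\left(- 2 \left(c{\left(1 \right)} - 5\right) \right)}\right)^{2} = \left(1 + \frac{\sqrt{3} \left(- 2 \left(42 - 5\right)\right)^{2}}{6}\right)^{2} = \left(1 + \frac{\sqrt{3} \left(\left(-2\right) 37\right)^{2}}{6}\right)^{2} = \left(1 + \frac{\sqrt{3} \left(-74\right)^{2}}{6}\right)^{2} = \left(1 + \frac{1}{6} \sqrt{3} \cdot 5476\right)^{2} = \left(1 + \frac{2738 \sqrt{3}}{3}\right)^{2}$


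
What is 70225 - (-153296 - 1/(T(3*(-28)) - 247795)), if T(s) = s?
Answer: 55406161958/247879 ≈ 2.2352e+5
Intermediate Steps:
70225 - (-153296 - 1/(T(3*(-28)) - 247795)) = 70225 - (-153296 - 1/(3*(-28) - 247795)) = 70225 - (-153296 - 1/(-84 - 247795)) = 70225 - (-153296 - 1/(-247879)) = 70225 - (-153296 - 1*(-1/247879)) = 70225 - (-153296 + 1/247879) = 70225 - 1*(-37998859183/247879) = 70225 + 37998859183/247879 = 55406161958/247879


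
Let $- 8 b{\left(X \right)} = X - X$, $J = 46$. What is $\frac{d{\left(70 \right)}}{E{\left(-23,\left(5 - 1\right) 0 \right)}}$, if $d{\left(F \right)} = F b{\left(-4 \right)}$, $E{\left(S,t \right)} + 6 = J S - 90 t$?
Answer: $0$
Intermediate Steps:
$b{\left(X \right)} = 0$ ($b{\left(X \right)} = - \frac{X - X}{8} = \left(- \frac{1}{8}\right) 0 = 0$)
$E{\left(S,t \right)} = -6 - 90 t + 46 S$ ($E{\left(S,t \right)} = -6 + \left(46 S - 90 t\right) = -6 + \left(- 90 t + 46 S\right) = -6 - 90 t + 46 S$)
$d{\left(F \right)} = 0$ ($d{\left(F \right)} = F 0 = 0$)
$\frac{d{\left(70 \right)}}{E{\left(-23,\left(5 - 1\right) 0 \right)}} = \frac{0}{-6 - 90 \left(5 - 1\right) 0 + 46 \left(-23\right)} = \frac{0}{-6 - 90 \cdot 4 \cdot 0 - 1058} = \frac{0}{-6 - 0 - 1058} = \frac{0}{-6 + 0 - 1058} = \frac{0}{-1064} = 0 \left(- \frac{1}{1064}\right) = 0$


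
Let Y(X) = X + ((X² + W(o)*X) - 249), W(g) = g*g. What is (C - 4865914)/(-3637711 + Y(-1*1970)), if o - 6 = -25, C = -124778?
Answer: 1247673/117550 ≈ 10.614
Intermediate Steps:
o = -19 (o = 6 - 25 = -19)
W(g) = g²
Y(X) = -249 + X² + 362*X (Y(X) = X + ((X² + (-19)²*X) - 249) = X + ((X² + 361*X) - 249) = X + (-249 + X² + 361*X) = -249 + X² + 362*X)
(C - 4865914)/(-3637711 + Y(-1*1970)) = (-124778 - 4865914)/(-3637711 + (-249 + (-1*1970)² + 362*(-1*1970))) = -4990692/(-3637711 + (-249 + (-1970)² + 362*(-1970))) = -4990692/(-3637711 + (-249 + 3880900 - 713140)) = -4990692/(-3637711 + 3167511) = -4990692/(-470200) = -4990692*(-1/470200) = 1247673/117550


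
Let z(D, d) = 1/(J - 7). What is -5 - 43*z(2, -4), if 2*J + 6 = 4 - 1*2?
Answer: -2/9 ≈ -0.22222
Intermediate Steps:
J = -2 (J = -3 + (4 - 1*2)/2 = -3 + (4 - 2)/2 = -3 + (½)*2 = -3 + 1 = -2)
z(D, d) = -⅑ (z(D, d) = 1/(-2 - 7) = 1/(-9) = -⅑)
-5 - 43*z(2, -4) = -5 - 43*(-⅑) = -5 + 43/9 = -2/9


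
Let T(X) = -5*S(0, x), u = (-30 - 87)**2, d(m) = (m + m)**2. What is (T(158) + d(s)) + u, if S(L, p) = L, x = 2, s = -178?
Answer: 140425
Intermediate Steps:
d(m) = 4*m**2 (d(m) = (2*m)**2 = 4*m**2)
u = 13689 (u = (-117)**2 = 13689)
T(X) = 0 (T(X) = -5*0 = 0)
(T(158) + d(s)) + u = (0 + 4*(-178)**2) + 13689 = (0 + 4*31684) + 13689 = (0 + 126736) + 13689 = 126736 + 13689 = 140425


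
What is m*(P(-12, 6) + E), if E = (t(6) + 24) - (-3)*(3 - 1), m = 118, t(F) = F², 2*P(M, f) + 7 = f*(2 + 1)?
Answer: 8437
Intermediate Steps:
P(M, f) = -7/2 + 3*f/2 (P(M, f) = -7/2 + (f*(2 + 1))/2 = -7/2 + (f*3)/2 = -7/2 + (3*f)/2 = -7/2 + 3*f/2)
E = 66 (E = (6² + 24) - (-3)*(3 - 1) = (36 + 24) - (-3)*2 = 60 - 1*(-6) = 60 + 6 = 66)
m*(P(-12, 6) + E) = 118*((-7/2 + (3/2)*6) + 66) = 118*((-7/2 + 9) + 66) = 118*(11/2 + 66) = 118*(143/2) = 8437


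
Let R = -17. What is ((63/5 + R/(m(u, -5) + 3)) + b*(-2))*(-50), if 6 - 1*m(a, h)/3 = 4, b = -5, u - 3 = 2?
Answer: -9320/9 ≈ -1035.6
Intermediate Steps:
u = 5 (u = 3 + 2 = 5)
m(a, h) = 6 (m(a, h) = 18 - 3*4 = 18 - 12 = 6)
((63/5 + R/(m(u, -5) + 3)) + b*(-2))*(-50) = ((63/5 - 17/(6 + 3)) - 5*(-2))*(-50) = ((63*(⅕) - 17/9) + 10)*(-50) = ((63/5 - 17*⅑) + 10)*(-50) = ((63/5 - 17/9) + 10)*(-50) = (482/45 + 10)*(-50) = (932/45)*(-50) = -9320/9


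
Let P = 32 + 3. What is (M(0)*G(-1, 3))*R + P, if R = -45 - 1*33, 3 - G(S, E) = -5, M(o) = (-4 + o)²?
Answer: -9949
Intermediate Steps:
G(S, E) = 8 (G(S, E) = 3 - 1*(-5) = 3 + 5 = 8)
R = -78 (R = -45 - 33 = -78)
P = 35
(M(0)*G(-1, 3))*R + P = ((-4 + 0)²*8)*(-78) + 35 = ((-4)²*8)*(-78) + 35 = (16*8)*(-78) + 35 = 128*(-78) + 35 = -9984 + 35 = -9949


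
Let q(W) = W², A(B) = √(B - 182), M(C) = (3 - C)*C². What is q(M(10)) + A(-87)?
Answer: 490000 + I*√269 ≈ 4.9e+5 + 16.401*I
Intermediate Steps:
M(C) = C²*(3 - C)
A(B) = √(-182 + B)
q(M(10)) + A(-87) = (10²*(3 - 1*10))² + √(-182 - 87) = (100*(3 - 10))² + √(-269) = (100*(-7))² + I*√269 = (-700)² + I*√269 = 490000 + I*√269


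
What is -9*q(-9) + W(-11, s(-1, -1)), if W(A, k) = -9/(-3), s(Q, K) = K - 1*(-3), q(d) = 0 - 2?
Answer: 21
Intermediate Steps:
q(d) = -2
s(Q, K) = 3 + K (s(Q, K) = K + 3 = 3 + K)
W(A, k) = 3 (W(A, k) = -9*(-1/3) = 3)
-9*q(-9) + W(-11, s(-1, -1)) = -9*(-2) + 3 = 18 + 3 = 21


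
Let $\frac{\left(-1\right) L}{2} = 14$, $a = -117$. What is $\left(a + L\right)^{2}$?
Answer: $21025$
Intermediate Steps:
$L = -28$ ($L = \left(-2\right) 14 = -28$)
$\left(a + L\right)^{2} = \left(-117 - 28\right)^{2} = \left(-145\right)^{2} = 21025$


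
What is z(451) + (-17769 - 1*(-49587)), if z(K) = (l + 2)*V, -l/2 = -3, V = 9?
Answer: 31890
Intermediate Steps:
l = 6 (l = -2*(-3) = 6)
z(K) = 72 (z(K) = (6 + 2)*9 = 8*9 = 72)
z(451) + (-17769 - 1*(-49587)) = 72 + (-17769 - 1*(-49587)) = 72 + (-17769 + 49587) = 72 + 31818 = 31890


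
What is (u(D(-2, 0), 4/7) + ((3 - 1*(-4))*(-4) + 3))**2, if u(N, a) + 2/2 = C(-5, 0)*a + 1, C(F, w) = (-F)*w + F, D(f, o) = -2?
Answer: 38025/49 ≈ 776.02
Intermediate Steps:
C(F, w) = F - F*w (C(F, w) = -F*w + F = F - F*w)
u(N, a) = -5*a (u(N, a) = -1 + ((-5*(1 - 1*0))*a + 1) = -1 + ((-5*(1 + 0))*a + 1) = -1 + ((-5*1)*a + 1) = -1 + (-5*a + 1) = -1 + (1 - 5*a) = -5*a)
(u(D(-2, 0), 4/7) + ((3 - 1*(-4))*(-4) + 3))**2 = (-20/7 + ((3 - 1*(-4))*(-4) + 3))**2 = (-20/7 + ((3 + 4)*(-4) + 3))**2 = (-5*4/7 + (7*(-4) + 3))**2 = (-20/7 + (-28 + 3))**2 = (-20/7 - 25)**2 = (-195/7)**2 = 38025/49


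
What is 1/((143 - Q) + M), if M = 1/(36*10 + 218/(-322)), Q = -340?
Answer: 57851/27942194 ≈ 0.0020704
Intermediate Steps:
M = 161/57851 (M = 1/(360 + 218*(-1/322)) = 1/(360 - 109/161) = 1/(57851/161) = 161/57851 ≈ 0.0027830)
1/((143 - Q) + M) = 1/((143 - 1*(-340)) + 161/57851) = 1/((143 + 340) + 161/57851) = 1/(483 + 161/57851) = 1/(27942194/57851) = 57851/27942194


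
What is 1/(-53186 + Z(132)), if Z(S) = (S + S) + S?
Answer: -1/52790 ≈ -1.8943e-5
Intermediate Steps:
Z(S) = 3*S (Z(S) = 2*S + S = 3*S)
1/(-53186 + Z(132)) = 1/(-53186 + 3*132) = 1/(-53186 + 396) = 1/(-52790) = -1/52790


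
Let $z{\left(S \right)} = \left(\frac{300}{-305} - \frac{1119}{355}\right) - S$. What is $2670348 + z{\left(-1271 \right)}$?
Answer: $\frac{57853819886}{21655} \approx 2.6716 \cdot 10^{6}$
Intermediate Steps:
$z{\left(S \right)} = - \frac{89559}{21655} - S$ ($z{\left(S \right)} = \left(300 \left(- \frac{1}{305}\right) - \frac{1119}{355}\right) - S = \left(- \frac{60}{61} - \frac{1119}{355}\right) - S = - \frac{89559}{21655} - S$)
$2670348 + z{\left(-1271 \right)} = 2670348 - - \frac{27433946}{21655} = 2670348 + \left(- \frac{89559}{21655} + 1271\right) = 2670348 + \frac{27433946}{21655} = \frac{57853819886}{21655}$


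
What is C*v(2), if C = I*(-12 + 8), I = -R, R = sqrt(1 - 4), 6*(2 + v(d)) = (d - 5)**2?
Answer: -2*I*sqrt(3) ≈ -3.4641*I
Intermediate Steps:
v(d) = -2 + (-5 + d)**2/6 (v(d) = -2 + (d - 5)**2/6 = -2 + (-5 + d)**2/6)
R = I*sqrt(3) (R = sqrt(-3) = I*sqrt(3) ≈ 1.732*I)
I = -I*sqrt(3) ≈ -1.732*I
C = 4*I*sqrt(3) (C = (-I*sqrt(3))*(-12 + 8) = -I*sqrt(3)*(-4) = 4*I*sqrt(3) ≈ 6.9282*I)
C*v(2) = (4*I*sqrt(3))*(-2 + (-5 + 2)**2/6) = (4*I*sqrt(3))*(-2 + (1/6)*(-3)**2) = (4*I*sqrt(3))*(-2 + (1/6)*9) = (4*I*sqrt(3))*(-2 + 3/2) = (4*I*sqrt(3))*(-1/2) = -2*I*sqrt(3)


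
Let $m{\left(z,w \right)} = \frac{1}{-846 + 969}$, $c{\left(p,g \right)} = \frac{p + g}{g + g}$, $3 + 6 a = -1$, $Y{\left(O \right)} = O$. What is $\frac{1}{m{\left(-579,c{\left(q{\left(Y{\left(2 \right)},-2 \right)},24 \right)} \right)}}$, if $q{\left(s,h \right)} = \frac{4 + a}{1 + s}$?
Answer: $123$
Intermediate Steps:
$a = - \frac{2}{3}$ ($a = - \frac{1}{2} + \frac{1}{6} \left(-1\right) = - \frac{1}{2} - \frac{1}{6} = - \frac{2}{3} \approx -0.66667$)
$q{\left(s,h \right)} = \frac{10}{3 \left(1 + s\right)}$ ($q{\left(s,h \right)} = \frac{4 - \frac{2}{3}}{1 + s} = \frac{10}{3 \left(1 + s\right)}$)
$c{\left(p,g \right)} = \frac{g + p}{2 g}$
$m{\left(z,w \right)} = \frac{1}{123}$
$\frac{1}{m{\left(-579,c{\left(q{\left(Y{\left(2 \right)},-2 \right)},24 \right)} \right)}} = \frac{1}{\frac{1}{123}} = 123$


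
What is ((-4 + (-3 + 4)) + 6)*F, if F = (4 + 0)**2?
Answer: 48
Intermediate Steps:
F = 16 (F = 4**2 = 16)
((-4 + (-3 + 4)) + 6)*F = ((-4 + (-3 + 4)) + 6)*16 = ((-4 + 1) + 6)*16 = (-3 + 6)*16 = 3*16 = 48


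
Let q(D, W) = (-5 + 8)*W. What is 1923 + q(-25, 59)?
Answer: 2100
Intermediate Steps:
q(D, W) = 3*W
1923 + q(-25, 59) = 1923 + 3*59 = 1923 + 177 = 2100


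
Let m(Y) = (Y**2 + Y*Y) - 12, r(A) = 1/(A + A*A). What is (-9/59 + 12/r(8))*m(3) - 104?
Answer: 299666/59 ≈ 5079.1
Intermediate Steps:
r(A) = 1/(A + A**2)
m(Y) = -12 + 2*Y**2 (m(Y) = (Y**2 + Y**2) - 12 = 2*Y**2 - 12 = -12 + 2*Y**2)
(-9/59 + 12/r(8))*m(3) - 104 = (-9/59 + 12/((1/(8*(1 + 8)))))*(-12 + 2*3**2) - 104 = (-9*1/59 + 12/(((1/8)/9)))*(-12 + 2*9) - 104 = (-9/59 + 12/(((1/8)*(1/9))))*(-12 + 18) - 104 = (-9/59 + 12/(1/72))*6 - 104 = (-9/59 + 12*72)*6 - 104 = (-9/59 + 864)*6 - 104 = (50967/59)*6 - 104 = 305802/59 - 104 = 299666/59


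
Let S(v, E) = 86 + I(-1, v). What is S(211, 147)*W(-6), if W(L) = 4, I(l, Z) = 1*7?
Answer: 372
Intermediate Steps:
I(l, Z) = 7
S(v, E) = 93 (S(v, E) = 86 + 7 = 93)
S(211, 147)*W(-6) = 93*4 = 372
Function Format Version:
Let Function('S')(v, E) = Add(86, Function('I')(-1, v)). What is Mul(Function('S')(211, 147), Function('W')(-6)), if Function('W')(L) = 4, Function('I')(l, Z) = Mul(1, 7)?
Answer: 372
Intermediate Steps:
Function('I')(l, Z) = 7
Function('S')(v, E) = 93 (Function('S')(v, E) = Add(86, 7) = 93)
Mul(Function('S')(211, 147), Function('W')(-6)) = Mul(93, 4) = 372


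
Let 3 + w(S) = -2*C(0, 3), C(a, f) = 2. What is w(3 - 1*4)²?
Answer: 49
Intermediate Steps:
w(S) = -7 (w(S) = -3 - 2*2 = -3 - 4 = -7)
w(3 - 1*4)² = (-7)² = 49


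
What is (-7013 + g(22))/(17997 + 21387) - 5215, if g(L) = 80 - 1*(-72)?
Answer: -68464807/13128 ≈ -5215.2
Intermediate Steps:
g(L) = 152 (g(L) = 80 + 72 = 152)
(-7013 + g(22))/(17997 + 21387) - 5215 = (-7013 + 152)/(17997 + 21387) - 5215 = -6861/39384 - 5215 = -6861*1/39384 - 5215 = -2287/13128 - 5215 = -68464807/13128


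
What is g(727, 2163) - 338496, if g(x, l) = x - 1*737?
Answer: -338506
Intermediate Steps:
g(x, l) = -737 + x (g(x, l) = x - 737 = -737 + x)
g(727, 2163) - 338496 = (-737 + 727) - 338496 = -10 - 338496 = -338506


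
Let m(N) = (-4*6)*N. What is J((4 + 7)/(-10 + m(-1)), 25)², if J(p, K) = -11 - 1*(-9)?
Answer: 4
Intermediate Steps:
m(N) = -24*N
J(p, K) = -2 (J(p, K) = -11 + 9 = -2)
J((4 + 7)/(-10 + m(-1)), 25)² = (-2)² = 4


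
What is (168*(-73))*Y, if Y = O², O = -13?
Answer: -2072616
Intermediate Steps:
Y = 169 (Y = (-13)² = 169)
(168*(-73))*Y = (168*(-73))*169 = -12264*169 = -2072616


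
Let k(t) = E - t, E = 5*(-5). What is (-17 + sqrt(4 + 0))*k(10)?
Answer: 525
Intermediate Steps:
E = -25
k(t) = -25 - t
(-17 + sqrt(4 + 0))*k(10) = (-17 + sqrt(4 + 0))*(-25 - 1*10) = (-17 + sqrt(4))*(-25 - 10) = (-17 + 2)*(-35) = -15*(-35) = 525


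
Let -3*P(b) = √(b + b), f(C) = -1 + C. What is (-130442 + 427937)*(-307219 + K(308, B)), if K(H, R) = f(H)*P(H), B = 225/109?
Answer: -91396116405 - 60887310*√154 ≈ -9.2152e+10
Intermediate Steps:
B = 225/109 (B = 225*(1/109) = 225/109 ≈ 2.0642)
P(b) = -√2*√b/3 (P(b) = -√(b + b)/3 = -√2*√b/3)
K(H, R) = -√2*√H*(-1 + H)/3 (K(H, R) = (-1 + H)*(-√2*√H/3) = -√2*√H*(-1 + H)/3)
(-130442 + 427937)*(-307219 + K(308, B)) = (-130442 + 427937)*(-307219 + √2*√308*(1 - 1*308)/3) = 297495*(-307219 + √2*(2*√77)*(1 - 308)/3) = 297495*(-307219 + (⅓)*√2*(2*√77)*(-307)) = 297495*(-307219 - 614*√154/3) = -91396116405 - 60887310*√154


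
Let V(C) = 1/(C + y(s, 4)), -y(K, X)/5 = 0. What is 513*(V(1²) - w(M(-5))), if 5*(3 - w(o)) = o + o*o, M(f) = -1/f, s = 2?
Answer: -125172/125 ≈ -1001.4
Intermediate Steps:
y(K, X) = 0 (y(K, X) = -5*0 = 0)
V(C) = 1/C (V(C) = 1/(C + 0) = 1/C)
w(o) = 3 - o/5 - o²/5 (w(o) = 3 - (o + o*o)/5 = 3 - (o + o²)/5 = 3 + (-o/5 - o²/5) = 3 - o/5 - o²/5)
513*(V(1²) - w(M(-5))) = 513*(1/(1²) - (3 - (-1)/(5*(-5)) - (-1/(-5))²/5)) = 513*(1/1 - (3 - (-1)*(-1)/(5*5) - (-1*(-⅕))²/5)) = 513*(1 - (3 - ⅕*⅕ - (⅕)²/5)) = 513*(1 - (3 - 1/25 - ⅕*1/25)) = 513*(1 - (3 - 1/25 - 1/125)) = 513*(1 - 1*369/125) = 513*(1 - 369/125) = 513*(-244/125) = -125172/125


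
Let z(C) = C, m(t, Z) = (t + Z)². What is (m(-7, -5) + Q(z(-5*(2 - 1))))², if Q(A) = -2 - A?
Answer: 21609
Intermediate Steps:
m(t, Z) = (Z + t)²
(m(-7, -5) + Q(z(-5*(2 - 1))))² = ((-5 - 7)² + (-2 - (-5)*(2 - 1)))² = ((-12)² + (-2 - (-5)))² = (144 + (-2 - 1*(-5)))² = (144 + (-2 + 5))² = (144 + 3)² = 147² = 21609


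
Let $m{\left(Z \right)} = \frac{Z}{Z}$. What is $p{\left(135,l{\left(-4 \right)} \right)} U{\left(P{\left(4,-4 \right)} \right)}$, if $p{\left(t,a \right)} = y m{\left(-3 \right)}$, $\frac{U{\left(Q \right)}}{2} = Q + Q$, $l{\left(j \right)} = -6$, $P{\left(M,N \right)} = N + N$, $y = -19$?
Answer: $608$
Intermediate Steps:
$P{\left(M,N \right)} = 2 N$
$m{\left(Z \right)} = 1$
$U{\left(Q \right)} = 4 Q$ ($U{\left(Q \right)} = 2 \left(Q + Q\right) = 2 \cdot 2 Q = 4 Q$)
$p{\left(t,a \right)} = -19$ ($p{\left(t,a \right)} = \left(-19\right) 1 = -19$)
$p{\left(135,l{\left(-4 \right)} \right)} U{\left(P{\left(4,-4 \right)} \right)} = - 19 \cdot 4 \cdot 2 \left(-4\right) = - 19 \cdot 4 \left(-8\right) = \left(-19\right) \left(-32\right) = 608$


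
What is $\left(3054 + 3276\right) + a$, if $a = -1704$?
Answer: $4626$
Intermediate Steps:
$\left(3054 + 3276\right) + a = \left(3054 + 3276\right) - 1704 = 6330 - 1704 = 4626$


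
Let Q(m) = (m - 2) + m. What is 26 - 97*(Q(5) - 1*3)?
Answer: -459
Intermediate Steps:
Q(m) = -2 + 2*m (Q(m) = (-2 + m) + m = -2 + 2*m)
26 - 97*(Q(5) - 1*3) = 26 - 97*((-2 + 2*5) - 1*3) = 26 - 97*((-2 + 10) - 3) = 26 - 97*(8 - 3) = 26 - 97*5 = 26 - 485 = -459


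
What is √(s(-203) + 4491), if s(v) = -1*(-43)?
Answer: √4534 ≈ 67.335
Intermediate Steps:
s(v) = 43
√(s(-203) + 4491) = √(43 + 4491) = √4534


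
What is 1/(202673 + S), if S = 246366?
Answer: 1/449039 ≈ 2.2270e-6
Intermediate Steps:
1/(202673 + S) = 1/(202673 + 246366) = 1/449039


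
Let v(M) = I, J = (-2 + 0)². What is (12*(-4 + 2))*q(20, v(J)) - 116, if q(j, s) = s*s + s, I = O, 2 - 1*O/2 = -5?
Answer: -5156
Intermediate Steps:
O = 14 (O = 4 - 2*(-5) = 4 + 10 = 14)
J = 4 (J = (-2)² = 4)
I = 14
v(M) = 14
q(j, s) = s + s² (q(j, s) = s² + s = s + s²)
(12*(-4 + 2))*q(20, v(J)) - 116 = (12*(-4 + 2))*(14*(1 + 14)) - 116 = (12*(-2))*(14*15) - 116 = -24*210 - 116 = -5040 - 116 = -5156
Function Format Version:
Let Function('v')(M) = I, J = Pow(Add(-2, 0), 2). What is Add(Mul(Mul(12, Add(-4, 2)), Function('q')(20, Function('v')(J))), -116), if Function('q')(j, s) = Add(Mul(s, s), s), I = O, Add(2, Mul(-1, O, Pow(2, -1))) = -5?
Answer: -5156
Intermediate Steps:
O = 14 (O = Add(4, Mul(-2, -5)) = Add(4, 10) = 14)
J = 4 (J = Pow(-2, 2) = 4)
I = 14
Function('v')(M) = 14
Function('q')(j, s) = Add(s, Pow(s, 2)) (Function('q')(j, s) = Add(Pow(s, 2), s) = Add(s, Pow(s, 2)))
Add(Mul(Mul(12, Add(-4, 2)), Function('q')(20, Function('v')(J))), -116) = Add(Mul(Mul(12, Add(-4, 2)), Mul(14, Add(1, 14))), -116) = Add(Mul(Mul(12, -2), Mul(14, 15)), -116) = Add(Mul(-24, 210), -116) = Add(-5040, -116) = -5156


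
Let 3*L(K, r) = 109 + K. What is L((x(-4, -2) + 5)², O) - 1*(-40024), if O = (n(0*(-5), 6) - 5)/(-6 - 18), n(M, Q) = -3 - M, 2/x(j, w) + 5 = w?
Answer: 5889958/147 ≈ 40068.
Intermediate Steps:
x(j, w) = 2/(-5 + w)
O = ⅓ (O = ((-3 - 0*(-5)) - 5)/(-6 - 18) = ((-3 - 1*0) - 5)/(-24) = ((-3 + 0) - 5)*(-1/24) = (-3 - 5)*(-1/24) = -8*(-1/24) = ⅓ ≈ 0.33333)
L(K, r) = 109/3 + K/3 (L(K, r) = (109 + K)/3 = 109/3 + K/3)
L((x(-4, -2) + 5)², O) - 1*(-40024) = (109/3 + (2/(-5 - 2) + 5)²/3) - 1*(-40024) = (109/3 + (2/(-7) + 5)²/3) + 40024 = (109/3 + (2*(-⅐) + 5)²/3) + 40024 = (109/3 + (-2/7 + 5)²/3) + 40024 = (109/3 + (33/7)²/3) + 40024 = (109/3 + (⅓)*(1089/49)) + 40024 = (109/3 + 363/49) + 40024 = 6430/147 + 40024 = 5889958/147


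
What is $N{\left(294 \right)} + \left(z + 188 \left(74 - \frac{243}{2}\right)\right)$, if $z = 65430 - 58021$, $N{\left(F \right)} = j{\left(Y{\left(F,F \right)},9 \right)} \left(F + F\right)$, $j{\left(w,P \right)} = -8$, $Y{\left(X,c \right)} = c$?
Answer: $-6225$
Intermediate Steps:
$N{\left(F \right)} = - 16 F$ ($N{\left(F \right)} = - 8 \left(F + F\right) = - 8 \cdot 2 F = - 16 F$)
$z = 7409$
$N{\left(294 \right)} + \left(z + 188 \left(74 - \frac{243}{2}\right)\right) = \left(-16\right) 294 + \left(7409 + 188 \left(74 - \frac{243}{2}\right)\right) = -4704 + \left(7409 + 188 \left(74 - \frac{243}{2}\right)\right) = -4704 + \left(7409 + 188 \left(- \frac{95}{2}\right)\right) = -4704 + \left(7409 - 8930\right) = -4704 - 1521 = -6225$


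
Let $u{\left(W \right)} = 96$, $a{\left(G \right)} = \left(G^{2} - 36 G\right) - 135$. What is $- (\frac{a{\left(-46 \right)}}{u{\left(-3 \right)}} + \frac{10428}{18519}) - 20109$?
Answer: $- \frac{11939539169}{592608} \approx -20147.0$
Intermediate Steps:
$a{\left(G \right)} = -135 + G^{2} - 36 G$
$- (\frac{a{\left(-46 \right)}}{u{\left(-3 \right)}} + \frac{10428}{18519}) - 20109 = - (\frac{-135 + \left(-46\right)^{2} - -1656}{96} + \frac{10428}{18519}) - 20109 = - (\left(-135 + 2116 + 1656\right) \frac{1}{96} + 10428 \cdot \frac{1}{18519}) - 20109 = - (3637 \cdot \frac{1}{96} + \frac{3476}{6173}) - 20109 = - (\frac{3637}{96} + \frac{3476}{6173}) - 20109 = \left(-1\right) \frac{22784897}{592608} - 20109 = - \frac{22784897}{592608} - 20109 = - \frac{11939539169}{592608}$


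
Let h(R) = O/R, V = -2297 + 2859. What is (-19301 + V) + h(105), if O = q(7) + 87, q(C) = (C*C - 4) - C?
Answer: -393494/21 ≈ -18738.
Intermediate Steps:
q(C) = -4 + C**2 - C (q(C) = (C**2 - 4) - C = (-4 + C**2) - C = -4 + C**2 - C)
O = 125 (O = (-4 + 7**2 - 1*7) + 87 = (-4 + 49 - 7) + 87 = 38 + 87 = 125)
V = 562
h(R) = 125/R
(-19301 + V) + h(105) = (-19301 + 562) + 125/105 = -18739 + 125*(1/105) = -18739 + 25/21 = -393494/21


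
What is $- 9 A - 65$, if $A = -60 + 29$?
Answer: $214$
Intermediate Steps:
$A = -31$
$- 9 A - 65 = \left(-9\right) \left(-31\right) - 65 = 279 - 65 = 214$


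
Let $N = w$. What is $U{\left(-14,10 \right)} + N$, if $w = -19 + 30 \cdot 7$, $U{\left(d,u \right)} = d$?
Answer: $177$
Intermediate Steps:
$w = 191$ ($w = -19 + 210 = 191$)
$N = 191$
$U{\left(-14,10 \right)} + N = -14 + 191 = 177$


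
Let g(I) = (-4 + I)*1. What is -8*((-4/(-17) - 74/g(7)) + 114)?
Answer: -36544/51 ≈ -716.55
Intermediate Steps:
g(I) = -4 + I
-8*((-4/(-17) - 74/g(7)) + 114) = -8*((-4/(-17) - 74/(-4 + 7)) + 114) = -8*((-4*(-1/17) - 74/3) + 114) = -8*((4/17 - 74*⅓) + 114) = -8*((4/17 - 74/3) + 114) = -8*(-1246/51 + 114) = -8*4568/51 = -36544/51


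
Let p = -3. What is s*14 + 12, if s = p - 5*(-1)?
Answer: 40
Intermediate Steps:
s = 2 (s = -3 - 5*(-1) = -3 - 1*(-5) = -3 + 5 = 2)
s*14 + 12 = 2*14 + 12 = 28 + 12 = 40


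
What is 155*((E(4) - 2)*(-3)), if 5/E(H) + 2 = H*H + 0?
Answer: 10695/14 ≈ 763.93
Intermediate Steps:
E(H) = 5/(-2 + H²) (E(H) = 5/(-2 + (H*H + 0)) = 5/(-2 + (H² + 0)) = 5/(-2 + H²))
155*((E(4) - 2)*(-3)) = 155*((5/(-2 + 4²) - 2)*(-3)) = 155*((5/(-2 + 16) - 2)*(-3)) = 155*((5/14 - 2)*(-3)) = 155*(-23/14*(-3)) = 155*(69/14) = 10695/14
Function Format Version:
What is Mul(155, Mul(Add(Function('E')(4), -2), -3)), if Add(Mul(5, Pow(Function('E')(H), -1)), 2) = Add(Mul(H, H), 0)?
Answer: Rational(10695, 14) ≈ 763.93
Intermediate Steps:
Function('E')(H) = Mul(5, Pow(Add(-2, Pow(H, 2)), -1)) (Function('E')(H) = Mul(5, Pow(Add(-2, Add(Mul(H, H), 0)), -1)) = Mul(5, Pow(Add(-2, Add(Pow(H, 2), 0)), -1)) = Mul(5, Pow(Add(-2, Pow(H, 2)), -1)))
Mul(155, Mul(Add(Function('E')(4), -2), -3)) = Mul(155, Mul(Add(Mul(5, Pow(Add(-2, Pow(4, 2)), -1)), -2), -3)) = Mul(155, Mul(Add(Mul(5, Pow(Add(-2, 16), -1)), -2), -3)) = Mul(155, Mul(Add(Mul(5, Pow(14, -1)), -2), -3)) = Mul(155, Mul(Add(Mul(5, Rational(1, 14)), -2), -3)) = Mul(155, Mul(Add(Rational(5, 14), -2), -3)) = Mul(155, Mul(Rational(-23, 14), -3)) = Mul(155, Rational(69, 14)) = Rational(10695, 14)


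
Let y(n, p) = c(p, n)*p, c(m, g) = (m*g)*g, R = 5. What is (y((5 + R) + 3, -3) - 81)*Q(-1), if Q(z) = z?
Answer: -1440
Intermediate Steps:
c(m, g) = m*g² (c(m, g) = (g*m)*g = m*g²)
y(n, p) = n²*p² (y(n, p) = (p*n²)*p = n²*p²)
(y((5 + R) + 3, -3) - 81)*Q(-1) = (((5 + 5) + 3)²*(-3)² - 81)*(-1) = ((10 + 3)²*9 - 81)*(-1) = (13²*9 - 81)*(-1) = (169*9 - 81)*(-1) = (1521 - 81)*(-1) = 1440*(-1) = -1440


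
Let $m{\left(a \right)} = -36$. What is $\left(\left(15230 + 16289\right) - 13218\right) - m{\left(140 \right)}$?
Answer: $18337$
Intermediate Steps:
$\left(\left(15230 + 16289\right) - 13218\right) - m{\left(140 \right)} = \left(\left(15230 + 16289\right) - 13218\right) - -36 = \left(31519 - 13218\right) + 36 = 18301 + 36 = 18337$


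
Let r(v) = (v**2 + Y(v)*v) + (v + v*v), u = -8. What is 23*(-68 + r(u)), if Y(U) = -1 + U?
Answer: 2852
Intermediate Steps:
r(v) = v + 2*v**2 + v*(-1 + v) (r(v) = (v**2 + (-1 + v)*v) + (v + v*v) = (v**2 + v*(-1 + v)) + (v + v**2) = v + 2*v**2 + v*(-1 + v))
23*(-68 + r(u)) = 23*(-68 + 3*(-8)**2) = 23*(-68 + 3*64) = 23*(-68 + 192) = 23*124 = 2852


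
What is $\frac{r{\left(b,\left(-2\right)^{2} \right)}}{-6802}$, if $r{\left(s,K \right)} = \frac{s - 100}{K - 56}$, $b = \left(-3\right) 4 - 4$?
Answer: $- \frac{29}{88426} \approx -0.00032796$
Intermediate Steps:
$b = -16$ ($b = -12 - 4 = -16$)
$r{\left(s,K \right)} = \frac{-100 + s}{-56 + K}$
$\frac{r{\left(b,\left(-2\right)^{2} \right)}}{-6802} = \frac{\frac{1}{-56 + \left(-2\right)^{2}} \left(-100 - 16\right)}{-6802} = \frac{1}{-56 + 4} \left(-116\right) \left(- \frac{1}{6802}\right) = \frac{1}{-52} \left(-116\right) \left(- \frac{1}{6802}\right) = \left(- \frac{1}{52}\right) \left(-116\right) \left(- \frac{1}{6802}\right) = \frac{29}{13} \left(- \frac{1}{6802}\right) = - \frac{29}{88426}$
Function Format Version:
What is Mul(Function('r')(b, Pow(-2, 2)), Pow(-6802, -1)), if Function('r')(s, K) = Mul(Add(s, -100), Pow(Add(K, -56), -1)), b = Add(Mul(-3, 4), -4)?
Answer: Rational(-29, 88426) ≈ -0.00032796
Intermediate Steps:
b = -16 (b = Add(-12, -4) = -16)
Function('r')(s, K) = Mul(Pow(Add(-56, K), -1), Add(-100, s)) (Function('r')(s, K) = Mul(Add(-100, s), Pow(Add(-56, K), -1)) = Mul(Pow(Add(-56, K), -1), Add(-100, s)))
Mul(Function('r')(b, Pow(-2, 2)), Pow(-6802, -1)) = Mul(Mul(Pow(Add(-56, Pow(-2, 2)), -1), Add(-100, -16)), Pow(-6802, -1)) = Mul(Mul(Pow(Add(-56, 4), -1), -116), Rational(-1, 6802)) = Mul(Mul(Pow(-52, -1), -116), Rational(-1, 6802)) = Mul(Mul(Rational(-1, 52), -116), Rational(-1, 6802)) = Mul(Rational(29, 13), Rational(-1, 6802)) = Rational(-29, 88426)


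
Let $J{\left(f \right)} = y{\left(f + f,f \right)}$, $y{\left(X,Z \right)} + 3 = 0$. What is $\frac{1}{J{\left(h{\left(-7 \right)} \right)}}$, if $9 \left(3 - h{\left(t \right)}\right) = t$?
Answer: $- \frac{1}{3} \approx -0.33333$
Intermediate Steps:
$h{\left(t \right)} = 3 - \frac{t}{9}$
$y{\left(X,Z \right)} = -3$ ($y{\left(X,Z \right)} = -3 + 0 = -3$)
$J{\left(f \right)} = -3$
$\frac{1}{J{\left(h{\left(-7 \right)} \right)}} = \frac{1}{-3} = - \frac{1}{3}$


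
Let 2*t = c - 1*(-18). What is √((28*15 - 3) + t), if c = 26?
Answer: √439 ≈ 20.952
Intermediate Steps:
t = 22 (t = (26 - 1*(-18))/2 = (26 + 18)/2 = (½)*44 = 22)
√((28*15 - 3) + t) = √((28*15 - 3) + 22) = √((420 - 3) + 22) = √(417 + 22) = √439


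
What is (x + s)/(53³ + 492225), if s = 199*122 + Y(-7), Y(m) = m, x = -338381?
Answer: -157055/320551 ≈ -0.48995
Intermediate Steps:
s = 24271 (s = 199*122 - 7 = 24278 - 7 = 24271)
(x + s)/(53³ + 492225) = (-338381 + 24271)/(53³ + 492225) = -314110/(148877 + 492225) = -314110/641102 = -314110*1/641102 = -157055/320551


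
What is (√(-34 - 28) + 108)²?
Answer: (108 + I*√62)² ≈ 11602.0 + 1700.8*I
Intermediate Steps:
(√(-34 - 28) + 108)² = (√(-62) + 108)² = (I*√62 + 108)² = (108 + I*√62)²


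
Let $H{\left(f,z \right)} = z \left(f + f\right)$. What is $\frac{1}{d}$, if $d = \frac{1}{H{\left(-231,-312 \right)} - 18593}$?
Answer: $125551$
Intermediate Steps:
$H{\left(f,z \right)} = 2 f z$ ($H{\left(f,z \right)} = z 2 f = 2 f z$)
$d = \frac{1}{125551}$ ($d = \frac{1}{2 \left(-231\right) \left(-312\right) - 18593} = \frac{1}{144144 - 18593} = \frac{1}{125551} \approx 7.9649 \cdot 10^{-6}$)
$\frac{1}{d} = \frac{1}{\frac{1}{125551}} = 125551$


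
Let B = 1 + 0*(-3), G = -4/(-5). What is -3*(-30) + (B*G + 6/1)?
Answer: 484/5 ≈ 96.800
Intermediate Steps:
G = ⅘ (G = -4*(-⅕) = ⅘ ≈ 0.80000)
B = 1 (B = 1 + 0 = 1)
-3*(-30) + (B*G + 6/1) = -3*(-30) + (1*(⅘) + 6/1) = 90 + (⅘ + 6*1) = 90 + (⅘ + 6) = 90 + 34/5 = 484/5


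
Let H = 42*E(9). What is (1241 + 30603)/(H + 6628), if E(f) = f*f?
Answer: 15922/5015 ≈ 3.1749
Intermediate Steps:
E(f) = f**2
H = 3402 (H = 42*9**2 = 42*81 = 3402)
(1241 + 30603)/(H + 6628) = (1241 + 30603)/(3402 + 6628) = 31844/10030 = 31844*(1/10030) = 15922/5015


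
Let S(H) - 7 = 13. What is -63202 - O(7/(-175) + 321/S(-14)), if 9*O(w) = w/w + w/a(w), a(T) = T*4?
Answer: -2275277/36 ≈ -63202.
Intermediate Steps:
S(H) = 20 (S(H) = 7 + 13 = 20)
a(T) = 4*T
O(w) = 5/36 (O(w) = (w/w + w/((4*w)))/9 = (1 + w*(1/(4*w)))/9 = (1 + 1/4)/9 = (1/9)*(5/4) = 5/36)
-63202 - O(7/(-175) + 321/S(-14)) = -63202 - 1*5/36 = -63202 - 5/36 = -2275277/36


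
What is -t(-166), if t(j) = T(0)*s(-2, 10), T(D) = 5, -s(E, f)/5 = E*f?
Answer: -500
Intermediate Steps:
s(E, f) = -5*E*f
t(j) = 500 (t(j) = 5*(-5*(-2)*10) = 5*100 = 500)
-t(-166) = -1*500 = -500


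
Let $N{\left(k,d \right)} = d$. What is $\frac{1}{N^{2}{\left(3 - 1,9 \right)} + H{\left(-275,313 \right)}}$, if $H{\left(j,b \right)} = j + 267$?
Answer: $\frac{1}{73} \approx 0.013699$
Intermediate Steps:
$H{\left(j,b \right)} = 267 + j$
$\frac{1}{N^{2}{\left(3 - 1,9 \right)} + H{\left(-275,313 \right)}} = \frac{1}{9^{2} + \left(267 - 275\right)} = \frac{1}{81 - 8} = \frac{1}{73}$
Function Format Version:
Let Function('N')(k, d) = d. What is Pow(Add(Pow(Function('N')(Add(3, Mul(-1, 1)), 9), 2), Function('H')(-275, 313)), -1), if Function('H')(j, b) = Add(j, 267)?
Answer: Rational(1, 73) ≈ 0.013699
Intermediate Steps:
Function('H')(j, b) = Add(267, j)
Pow(Add(Pow(Function('N')(Add(3, Mul(-1, 1)), 9), 2), Function('H')(-275, 313)), -1) = Pow(Add(Pow(9, 2), Add(267, -275)), -1) = Pow(Add(81, -8), -1) = Pow(73, -1) = Rational(1, 73)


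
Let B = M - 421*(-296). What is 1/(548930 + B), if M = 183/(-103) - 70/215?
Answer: 4429/2983125923 ≈ 1.4847e-6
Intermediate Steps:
M = -9311/4429 (M = 183*(-1/103) - 70*1/215 = -183/103 - 14/43 = -9311/4429 ≈ -2.1023)
B = 551914953/4429 (B = -9311/4429 - 421*(-296) = -9311/4429 + 124616 = 551914953/4429 ≈ 1.2461e+5)
1/(548930 + B) = 1/(548930 + 551914953/4429) = 1/(2983125923/4429) = 4429/2983125923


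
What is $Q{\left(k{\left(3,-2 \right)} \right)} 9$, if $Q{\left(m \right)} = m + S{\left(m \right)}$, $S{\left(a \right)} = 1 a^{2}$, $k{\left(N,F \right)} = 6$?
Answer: $378$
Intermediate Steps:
$S{\left(a \right)} = a^{2}$
$Q{\left(m \right)} = m + m^{2}$
$Q{\left(k{\left(3,-2 \right)} \right)} 9 = 6 \left(1 + 6\right) 9 = 6 \cdot 7 \cdot 9 = 42 \cdot 9 = 378$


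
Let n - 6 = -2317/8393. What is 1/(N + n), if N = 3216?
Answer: 1199/3862847 ≈ 0.00031039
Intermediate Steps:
n = 6863/1199 (n = 6 - 2317/8393 = 6 - 2317*1/8393 = 6 - 331/1199 = 6863/1199 ≈ 5.7239)
1/(N + n) = 1/(3216 + 6863/1199) = 1/(3862847/1199) = 1199/3862847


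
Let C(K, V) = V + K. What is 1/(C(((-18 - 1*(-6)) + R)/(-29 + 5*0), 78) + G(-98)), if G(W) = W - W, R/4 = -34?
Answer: 29/2410 ≈ 0.012033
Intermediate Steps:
R = -136 (R = 4*(-34) = -136)
G(W) = 0
C(K, V) = K + V
1/(C(((-18 - 1*(-6)) + R)/(-29 + 5*0), 78) + G(-98)) = 1/((((-18 - 1*(-6)) - 136)/(-29 + 5*0) + 78) + 0) = 1/((((-18 + 6) - 136)/(-29 + 0) + 78) + 0) = 1/(((-12 - 136)/(-29) + 78) + 0) = 1/((-148*(-1/29) + 78) + 0) = 1/((148/29 + 78) + 0) = 1/(2410/29 + 0) = 1/(2410/29) = 29/2410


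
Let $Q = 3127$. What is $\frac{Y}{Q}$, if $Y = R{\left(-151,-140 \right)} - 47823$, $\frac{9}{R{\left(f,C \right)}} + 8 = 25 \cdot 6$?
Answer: $- \frac{6790857}{444034} \approx -15.294$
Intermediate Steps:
$R{\left(f,C \right)} = \frac{9}{142}$ ($R{\left(f,C \right)} = \frac{9}{-8 + 25 \cdot 6} = \frac{9}{-8 + 150} = \frac{9}{142}$)
$Y = - \frac{6790857}{142}$ ($Y = \frac{9}{142} - 47823 = - \frac{6790857}{142} \approx -47823.0$)
$\frac{Y}{Q} = - \frac{6790857}{142 \cdot 3127} = \left(- \frac{6790857}{142}\right) \frac{1}{3127} = - \frac{6790857}{444034}$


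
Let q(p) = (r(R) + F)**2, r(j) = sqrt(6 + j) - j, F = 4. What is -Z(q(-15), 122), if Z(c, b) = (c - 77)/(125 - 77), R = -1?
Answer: 47/48 - 5*sqrt(5)/24 ≈ 0.51332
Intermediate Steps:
q(p) = (5 + sqrt(5))**2 (q(p) = ((sqrt(6 - 1) - 1*(-1)) + 4)**2 = ((sqrt(5) + 1) + 4)**2 = ((1 + sqrt(5)) + 4)**2 = (5 + sqrt(5))**2)
Z(c, b) = -77/48 + c/48 (Z(c, b) = (-77 + c)/48 = (-77 + c)*(1/48) = -77/48 + c/48)
-Z(q(-15), 122) = -(-77/48 + (5 + sqrt(5))**2/48) = 77/48 - (5 + sqrt(5))**2/48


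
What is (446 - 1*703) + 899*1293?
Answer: 1162150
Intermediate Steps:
(446 - 1*703) + 899*1293 = (446 - 703) + 1162407 = -257 + 1162407 = 1162150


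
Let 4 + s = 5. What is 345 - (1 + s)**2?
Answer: 341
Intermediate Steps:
s = 1 (s = -4 + 5 = 1)
345 - (1 + s)**2 = 345 - (1 + 1)**2 = 345 - 1*2**2 = 345 - 1*4 = 345 - 4 = 341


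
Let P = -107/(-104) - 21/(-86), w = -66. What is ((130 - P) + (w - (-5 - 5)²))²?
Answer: 27783889225/19998784 ≈ 1389.3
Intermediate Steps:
P = 5693/4472 (P = -107*(-1/104) - 21*(-1/86) = 107/104 + 21/86 = 5693/4472 ≈ 1.2730)
((130 - P) + (w - (-5 - 5)²))² = ((130 - 1*5693/4472) + (-66 - (-5 - 5)²))² = ((130 - 5693/4472) + (-66 - 1*(-10)²))² = (575667/4472 + (-66 - 1*100))² = (575667/4472 + (-66 - 100))² = (575667/4472 - 166)² = (-166685/4472)² = 27783889225/19998784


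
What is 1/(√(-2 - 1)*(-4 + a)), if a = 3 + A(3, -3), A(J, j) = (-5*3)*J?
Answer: I*√3/138 ≈ 0.012551*I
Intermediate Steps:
A(J, j) = -15*J
a = -42 (a = 3 - 15*3 = 3 - 45 = -42)
1/(√(-2 - 1)*(-4 + a)) = 1/(√(-2 - 1)*(-4 - 42)) = 1/(√(-3)*(-46)) = 1/((I*√3)*(-46)) = 1/(-46*I*√3) = I*√3/138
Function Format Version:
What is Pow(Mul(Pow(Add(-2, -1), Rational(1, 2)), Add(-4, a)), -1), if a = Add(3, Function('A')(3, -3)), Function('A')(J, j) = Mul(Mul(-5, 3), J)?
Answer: Mul(Rational(1, 138), I, Pow(3, Rational(1, 2))) ≈ Mul(0.012551, I)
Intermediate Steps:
Function('A')(J, j) = Mul(-15, J)
a = -42 (a = Add(3, Mul(-15, 3)) = Add(3, -45) = -42)
Pow(Mul(Pow(Add(-2, -1), Rational(1, 2)), Add(-4, a)), -1) = Pow(Mul(Pow(Add(-2, -1), Rational(1, 2)), Add(-4, -42)), -1) = Pow(Mul(Pow(-3, Rational(1, 2)), -46), -1) = Pow(Mul(Mul(I, Pow(3, Rational(1, 2))), -46), -1) = Pow(Mul(-46, I, Pow(3, Rational(1, 2))), -1) = Mul(Rational(1, 138), I, Pow(3, Rational(1, 2)))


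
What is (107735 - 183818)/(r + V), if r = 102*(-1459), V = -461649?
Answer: 25361/203489 ≈ 0.12463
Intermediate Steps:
r = -148818
(107735 - 183818)/(r + V) = (107735 - 183818)/(-148818 - 461649) = -76083/(-610467) = -76083*(-1/610467) = 25361/203489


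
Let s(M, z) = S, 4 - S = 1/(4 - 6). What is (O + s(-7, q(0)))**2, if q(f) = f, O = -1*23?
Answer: 1369/4 ≈ 342.25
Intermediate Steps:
O = -23
S = 9/2 (S = 4 - 1/(4 - 6) = 4 - 1/(-2) = 4 - 1*(-1/2) = 4 + 1/2 = 9/2 ≈ 4.5000)
s(M, z) = 9/2
(O + s(-7, q(0)))**2 = (-23 + 9/2)**2 = (-37/2)**2 = 1369/4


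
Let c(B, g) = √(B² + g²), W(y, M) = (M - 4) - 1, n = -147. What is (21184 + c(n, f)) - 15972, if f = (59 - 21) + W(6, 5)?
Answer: 5212 + √23053 ≈ 5363.8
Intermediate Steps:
W(y, M) = -5 + M (W(y, M) = (-4 + M) - 1 = -5 + M)
f = 38 (f = (59 - 21) + (-5 + 5) = 38 + 0 = 38)
(21184 + c(n, f)) - 15972 = (21184 + √((-147)² + 38²)) - 15972 = (21184 + √(21609 + 1444)) - 15972 = (21184 + √23053) - 15972 = 5212 + √23053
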